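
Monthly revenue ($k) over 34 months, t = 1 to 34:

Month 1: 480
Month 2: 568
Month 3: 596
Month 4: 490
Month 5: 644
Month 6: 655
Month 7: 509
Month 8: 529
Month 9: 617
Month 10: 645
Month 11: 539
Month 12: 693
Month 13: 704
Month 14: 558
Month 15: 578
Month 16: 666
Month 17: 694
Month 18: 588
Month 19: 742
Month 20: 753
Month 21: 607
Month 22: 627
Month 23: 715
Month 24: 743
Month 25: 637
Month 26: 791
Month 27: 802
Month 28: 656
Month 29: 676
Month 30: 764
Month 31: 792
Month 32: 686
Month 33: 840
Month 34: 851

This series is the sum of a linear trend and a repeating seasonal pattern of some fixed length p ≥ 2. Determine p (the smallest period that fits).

First differences y_{t+1} − y_t: 88, 28, -106, 154, 11, -146, 20, 88, 28, -106, 154, 11, -146, 20, 88, 28, …
The difference pattern repeats every 7 terms and not for any smaller step, so p = 7.

7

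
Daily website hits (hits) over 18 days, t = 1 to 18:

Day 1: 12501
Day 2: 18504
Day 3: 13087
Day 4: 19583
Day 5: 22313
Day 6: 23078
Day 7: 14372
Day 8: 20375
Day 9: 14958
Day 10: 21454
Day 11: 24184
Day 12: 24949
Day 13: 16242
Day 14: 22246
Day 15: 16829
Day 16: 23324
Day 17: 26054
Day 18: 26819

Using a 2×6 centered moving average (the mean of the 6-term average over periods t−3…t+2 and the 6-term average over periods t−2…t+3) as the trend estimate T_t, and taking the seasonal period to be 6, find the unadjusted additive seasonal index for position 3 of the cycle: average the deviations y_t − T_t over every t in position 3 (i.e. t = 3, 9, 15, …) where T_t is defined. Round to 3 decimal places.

Season position 3 occurs at t = 9, 15 (where T_t is defined).
t=9: T_9 = 19892.75000; y_9 − T_9 = 14958 − 19892.75000 = -4934.75000
t=15: T_15 = 21763.16667; y_15 − T_15 = 16829 − 21763.16667 = -4934.16667
Mean deviation: (-4934.75000 + -4934.16667) / 2 = -4934.458

-4934.458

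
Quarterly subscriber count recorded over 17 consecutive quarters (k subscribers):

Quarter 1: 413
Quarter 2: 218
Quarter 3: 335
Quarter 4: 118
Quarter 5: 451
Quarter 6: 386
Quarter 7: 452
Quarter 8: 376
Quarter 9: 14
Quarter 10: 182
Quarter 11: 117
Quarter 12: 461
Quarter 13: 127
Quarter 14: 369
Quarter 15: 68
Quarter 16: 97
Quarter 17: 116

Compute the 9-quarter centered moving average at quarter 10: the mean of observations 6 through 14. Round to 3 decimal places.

Sum of periods 6–14: 386 + 452 + 376 + 14 + 182 + 117 + 461 + 127 + 369 = 2484
Divide by 9: 2484 / 9 = 276.000

276.000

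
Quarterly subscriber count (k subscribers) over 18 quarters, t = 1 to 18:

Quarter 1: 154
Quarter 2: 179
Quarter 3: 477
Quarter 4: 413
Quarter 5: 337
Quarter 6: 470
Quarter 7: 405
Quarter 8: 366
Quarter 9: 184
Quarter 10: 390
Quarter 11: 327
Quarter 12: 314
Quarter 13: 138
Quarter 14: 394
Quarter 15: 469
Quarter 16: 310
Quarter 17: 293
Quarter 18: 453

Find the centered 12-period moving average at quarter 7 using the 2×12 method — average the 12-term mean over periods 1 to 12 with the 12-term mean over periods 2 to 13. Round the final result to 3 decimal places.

334.000

Sum over 1–12: 154 + 179 + 477 + 413 + 337 + 470 + 405 + 366 + 184 + 390 + 327 + 314 = 4016
Sum over 2–13: 179 + 477 + 413 + 337 + 470 + 405 + 366 + 184 + 390 + 327 + 314 + 138 = 4000
CMA at t=7 = (4016 + 4000) / (2·12) = 8016 / 24 = 334.000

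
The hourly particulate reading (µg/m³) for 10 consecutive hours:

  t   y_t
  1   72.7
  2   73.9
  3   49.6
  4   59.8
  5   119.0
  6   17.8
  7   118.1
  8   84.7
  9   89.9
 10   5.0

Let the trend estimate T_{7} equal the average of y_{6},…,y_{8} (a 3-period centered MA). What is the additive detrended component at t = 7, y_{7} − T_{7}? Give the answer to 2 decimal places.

44.57

Trend T_7 = (17.8 + 118.1 + 84.7) / 3 = 220.6/3 = 73.5333
Detrended value: 118.1 − 73.5333 = 44.57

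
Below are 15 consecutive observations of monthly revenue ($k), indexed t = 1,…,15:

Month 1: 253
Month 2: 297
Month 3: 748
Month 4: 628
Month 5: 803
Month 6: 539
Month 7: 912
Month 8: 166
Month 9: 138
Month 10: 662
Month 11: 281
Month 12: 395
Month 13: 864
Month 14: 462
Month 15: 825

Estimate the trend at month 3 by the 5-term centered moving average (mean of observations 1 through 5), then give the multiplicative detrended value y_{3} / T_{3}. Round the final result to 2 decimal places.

Trend T_3 = (253 + 297 + 748 + 628 + 803) / 5 = 2729/5 = 545.8000
Ratio to trend: 748 / 545.8000 = 1.37

1.37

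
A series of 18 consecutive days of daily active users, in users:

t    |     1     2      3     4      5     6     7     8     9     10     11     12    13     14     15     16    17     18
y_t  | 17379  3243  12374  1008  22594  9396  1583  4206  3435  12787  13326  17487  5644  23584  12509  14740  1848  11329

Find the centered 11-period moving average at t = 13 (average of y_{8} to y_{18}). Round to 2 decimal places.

Sum of periods 8–18: 4206 + 3435 + 12787 + 13326 + 17487 + 5644 + 23584 + 12509 + 14740 + 1848 + 11329 = 120895
Divide by 11: 120895 / 11 = 10990.45

10990.45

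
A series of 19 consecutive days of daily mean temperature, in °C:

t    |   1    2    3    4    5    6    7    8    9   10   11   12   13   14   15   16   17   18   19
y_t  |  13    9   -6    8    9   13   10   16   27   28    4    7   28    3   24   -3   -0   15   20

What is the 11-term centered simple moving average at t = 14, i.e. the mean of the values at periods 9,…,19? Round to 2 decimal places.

13.91

Sum of periods 9–19: 27 + 28 + 4 + 7 + 28 + 3 + 24 + (-3) + (-0) + 15 + 20 = 153
Divide by 11: 153 / 11 = 13.91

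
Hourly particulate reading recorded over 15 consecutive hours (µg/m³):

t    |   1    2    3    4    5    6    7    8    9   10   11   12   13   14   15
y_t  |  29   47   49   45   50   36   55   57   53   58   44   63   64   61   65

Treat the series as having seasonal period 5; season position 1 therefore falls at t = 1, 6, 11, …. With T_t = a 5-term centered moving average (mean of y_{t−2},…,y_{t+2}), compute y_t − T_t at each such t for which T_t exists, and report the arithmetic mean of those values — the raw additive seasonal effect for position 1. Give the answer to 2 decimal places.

-12.50

Season position 1 occurs at t = 6, 11 (where T_t is defined).
t=6: T_6 = 48.6000; y_6 − T_6 = 36 − 48.6000 = -12.6000
t=11: T_11 = 56.4000; y_11 − T_11 = 44 − 56.4000 = -12.4000
Mean deviation: (-12.6000 + -12.4000) / 2 = -12.50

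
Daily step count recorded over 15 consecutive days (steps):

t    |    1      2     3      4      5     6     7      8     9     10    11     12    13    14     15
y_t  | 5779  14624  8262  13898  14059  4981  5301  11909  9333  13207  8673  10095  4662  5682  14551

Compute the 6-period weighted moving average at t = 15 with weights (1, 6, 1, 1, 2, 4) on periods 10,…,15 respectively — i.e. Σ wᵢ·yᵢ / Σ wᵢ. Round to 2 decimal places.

Weighted sum: 1·13207 + 6·8673 + 1·10095 + 1·4662 + 2·5682 + 4·14551 = 13207 + 52038 + 10095 + 4662 + 11364 + 58204 = 149570
Weight total: 1 + 6 + 1 + 1 + 2 + 4 = 15
WMA = 149570 / 15 = 9971.33

9971.33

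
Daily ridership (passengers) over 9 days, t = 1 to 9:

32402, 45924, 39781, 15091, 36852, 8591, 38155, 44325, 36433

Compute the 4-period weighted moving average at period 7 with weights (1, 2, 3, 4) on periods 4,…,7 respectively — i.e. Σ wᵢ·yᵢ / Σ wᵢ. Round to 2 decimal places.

Weighted sum: 1·15091 + 2·36852 + 3·8591 + 4·38155 = 15091 + 73704 + 25773 + 152620 = 267188
Weight total: 1 + 2 + 3 + 4 = 10
WMA = 267188 / 10 = 26718.80

26718.80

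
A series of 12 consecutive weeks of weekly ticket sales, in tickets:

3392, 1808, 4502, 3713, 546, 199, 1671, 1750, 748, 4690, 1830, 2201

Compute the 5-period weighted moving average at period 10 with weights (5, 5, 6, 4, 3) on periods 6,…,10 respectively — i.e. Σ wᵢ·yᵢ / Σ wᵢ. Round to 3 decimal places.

Weighted sum: 5·199 + 5·1671 + 6·1750 + 4·748 + 3·4690 = 995 + 8355 + 10500 + 2992 + 14070 = 36912
Weight total: 5 + 5 + 6 + 4 + 3 = 23
WMA = 36912 / 23 = 1604.870

1604.870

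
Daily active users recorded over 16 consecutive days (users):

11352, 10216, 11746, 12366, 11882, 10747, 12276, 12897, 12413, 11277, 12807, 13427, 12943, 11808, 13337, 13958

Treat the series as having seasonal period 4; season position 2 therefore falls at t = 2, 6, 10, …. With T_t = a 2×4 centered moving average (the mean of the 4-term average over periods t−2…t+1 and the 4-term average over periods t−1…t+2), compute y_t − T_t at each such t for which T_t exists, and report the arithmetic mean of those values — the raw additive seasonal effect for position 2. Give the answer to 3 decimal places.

-1137.333

Season position 2 occurs at t = 6, 10, 14 (where T_t is defined).
t=6: T_6 = 11884.12500; y_6 − T_6 = 10747 − 11884.12500 = -1137.12500
t=10: T_10 = 12414.75000; y_10 − T_10 = 11277 − 12414.75000 = -1137.75000
t=14: T_14 = 12945.12500; y_14 − T_14 = 11808 − 12945.12500 = -1137.12500
Mean deviation: (-1137.12500 + -1137.75000 + -1137.12500) / 3 = -1137.333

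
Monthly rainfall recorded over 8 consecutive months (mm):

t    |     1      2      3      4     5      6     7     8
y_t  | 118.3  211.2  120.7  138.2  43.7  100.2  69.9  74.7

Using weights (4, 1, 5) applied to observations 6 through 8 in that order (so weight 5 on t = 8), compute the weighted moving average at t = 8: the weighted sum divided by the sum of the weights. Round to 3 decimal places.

Weighted sum: 4·100.2 + 1·69.9 + 5·74.7 = 400.8 + 69.9 + 373.5 = 844.2
Weight total: 4 + 1 + 5 = 10
WMA = 844.2 / 10 = 84.420

84.420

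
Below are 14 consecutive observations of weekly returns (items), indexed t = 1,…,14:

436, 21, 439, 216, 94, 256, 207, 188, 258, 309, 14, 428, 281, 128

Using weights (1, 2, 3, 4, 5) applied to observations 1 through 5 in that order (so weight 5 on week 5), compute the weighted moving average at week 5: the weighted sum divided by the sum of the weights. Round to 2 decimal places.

208.60

Weighted sum: 1·436 + 2·21 + 3·439 + 4·216 + 5·94 = 436 + 42 + 1317 + 864 + 470 = 3129
Weight total: 1 + 2 + 3 + 4 + 5 = 15
WMA = 3129 / 15 = 208.60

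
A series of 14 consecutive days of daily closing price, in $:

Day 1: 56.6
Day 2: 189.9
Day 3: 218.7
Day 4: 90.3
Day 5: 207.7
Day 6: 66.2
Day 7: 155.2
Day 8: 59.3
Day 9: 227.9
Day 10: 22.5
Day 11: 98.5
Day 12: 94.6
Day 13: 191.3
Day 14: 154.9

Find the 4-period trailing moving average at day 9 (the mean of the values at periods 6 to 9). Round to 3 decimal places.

127.150

Sum of periods 6–9: 66.2 + 155.2 + 59.3 + 227.9 = 508.6
Divide by 4: 508.6 / 4 = 127.150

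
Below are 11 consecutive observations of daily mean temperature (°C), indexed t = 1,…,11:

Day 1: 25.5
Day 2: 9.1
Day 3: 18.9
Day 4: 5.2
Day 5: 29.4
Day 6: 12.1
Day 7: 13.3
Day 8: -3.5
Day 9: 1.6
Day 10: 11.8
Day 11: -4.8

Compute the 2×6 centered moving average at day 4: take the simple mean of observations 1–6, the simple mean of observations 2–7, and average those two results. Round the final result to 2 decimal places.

15.68

Sum over 1–6: 25.5 + 9.1 + 18.9 + 5.2 + 29.4 + 12.1 = 100.2
Sum over 2–7: 9.1 + 18.9 + 5.2 + 29.4 + 12.1 + 13.3 = 88.0
CMA at t=4 = (100.2 + 88.0) / (2·6) = 188.2 / 12 = 15.68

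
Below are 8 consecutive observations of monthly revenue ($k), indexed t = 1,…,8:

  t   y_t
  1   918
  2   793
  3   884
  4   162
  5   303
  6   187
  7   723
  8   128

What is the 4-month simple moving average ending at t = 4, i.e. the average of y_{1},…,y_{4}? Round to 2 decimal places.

Sum of periods 1–4: 918 + 793 + 884 + 162 = 2757
Divide by 4: 2757 / 4 = 689.25

689.25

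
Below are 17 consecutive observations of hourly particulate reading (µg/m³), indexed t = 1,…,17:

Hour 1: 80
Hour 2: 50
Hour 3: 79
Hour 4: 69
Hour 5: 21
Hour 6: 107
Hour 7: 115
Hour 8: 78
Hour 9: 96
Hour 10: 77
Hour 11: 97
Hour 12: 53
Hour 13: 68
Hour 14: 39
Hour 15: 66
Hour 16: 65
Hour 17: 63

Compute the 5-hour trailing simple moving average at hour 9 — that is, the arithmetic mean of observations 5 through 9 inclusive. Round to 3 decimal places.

Sum of periods 5–9: 21 + 107 + 115 + 78 + 96 = 417
Divide by 5: 417 / 5 = 83.400

83.400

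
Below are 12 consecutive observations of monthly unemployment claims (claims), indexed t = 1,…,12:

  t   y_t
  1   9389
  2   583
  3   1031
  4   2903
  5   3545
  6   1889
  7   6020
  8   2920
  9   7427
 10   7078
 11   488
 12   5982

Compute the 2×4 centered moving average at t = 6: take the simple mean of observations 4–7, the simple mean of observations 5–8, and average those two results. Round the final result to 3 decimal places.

3591.375

Sum over 4–7: 2903 + 3545 + 1889 + 6020 = 14357
Sum over 5–8: 3545 + 1889 + 6020 + 2920 = 14374
CMA at t=6 = (14357 + 14374) / (2·4) = 28731 / 8 = 3591.375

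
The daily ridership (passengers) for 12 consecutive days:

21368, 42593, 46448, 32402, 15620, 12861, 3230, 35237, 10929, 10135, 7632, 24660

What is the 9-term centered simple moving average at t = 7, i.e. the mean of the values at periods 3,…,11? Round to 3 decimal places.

Sum of periods 3–11: 46448 + 32402 + 15620 + 12861 + 3230 + 35237 + 10929 + 10135 + 7632 = 174494
Divide by 9: 174494 / 9 = 19388.222

19388.222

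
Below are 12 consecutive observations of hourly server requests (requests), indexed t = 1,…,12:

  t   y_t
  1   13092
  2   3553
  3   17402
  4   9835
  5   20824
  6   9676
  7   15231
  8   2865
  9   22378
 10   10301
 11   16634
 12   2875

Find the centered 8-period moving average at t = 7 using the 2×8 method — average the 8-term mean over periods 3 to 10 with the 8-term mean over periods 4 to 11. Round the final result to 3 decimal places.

13516.000

Sum over 3–10: 17402 + 9835 + 20824 + 9676 + 15231 + 2865 + 22378 + 10301 = 108512
Sum over 4–11: 9835 + 20824 + 9676 + 15231 + 2865 + 22378 + 10301 + 16634 = 107744
CMA at t=7 = (108512 + 107744) / (2·8) = 216256 / 16 = 13516.000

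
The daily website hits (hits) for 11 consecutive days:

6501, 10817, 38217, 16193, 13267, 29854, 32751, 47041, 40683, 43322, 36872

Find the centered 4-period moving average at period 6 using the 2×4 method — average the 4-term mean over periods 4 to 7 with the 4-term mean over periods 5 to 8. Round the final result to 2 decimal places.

26872.25

Sum over 4–7: 16193 + 13267 + 29854 + 32751 = 92065
Sum over 5–8: 13267 + 29854 + 32751 + 47041 = 122913
CMA at t=6 = (92065 + 122913) / (2·4) = 214978 / 8 = 26872.25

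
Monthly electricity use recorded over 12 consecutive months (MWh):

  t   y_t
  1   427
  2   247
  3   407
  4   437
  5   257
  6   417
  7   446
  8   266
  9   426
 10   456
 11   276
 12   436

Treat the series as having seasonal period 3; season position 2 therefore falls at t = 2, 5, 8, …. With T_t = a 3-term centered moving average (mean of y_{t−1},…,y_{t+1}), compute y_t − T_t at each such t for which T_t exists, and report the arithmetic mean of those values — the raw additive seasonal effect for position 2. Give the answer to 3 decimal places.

Season position 2 occurs at t = 2, 5, 8, 11 (where T_t is defined).
t=2: T_2 = 360.33333; y_2 − T_2 = 247 − 360.33333 = -113.33333
t=5: T_5 = 370.33333; y_5 − T_5 = 257 − 370.33333 = -113.33333
t=8: T_8 = 379.33333; y_8 − T_8 = 266 − 379.33333 = -113.33333
t=11: T_11 = 389.33333; y_11 − T_11 = 276 − 389.33333 = -113.33333
Mean deviation: (-113.33333 + -113.33333 + -113.33333 + -113.33333) / 4 = -113.333

-113.333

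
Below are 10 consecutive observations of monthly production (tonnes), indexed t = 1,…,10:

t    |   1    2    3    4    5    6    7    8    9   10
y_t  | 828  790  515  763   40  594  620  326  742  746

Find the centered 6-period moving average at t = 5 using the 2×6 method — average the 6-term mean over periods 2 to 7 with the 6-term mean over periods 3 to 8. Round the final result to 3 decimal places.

Sum over 2–7: 790 + 515 + 763 + 40 + 594 + 620 = 3322
Sum over 3–8: 515 + 763 + 40 + 594 + 620 + 326 = 2858
CMA at t=5 = (3322 + 2858) / (2·6) = 6180 / 12 = 515.000

515.000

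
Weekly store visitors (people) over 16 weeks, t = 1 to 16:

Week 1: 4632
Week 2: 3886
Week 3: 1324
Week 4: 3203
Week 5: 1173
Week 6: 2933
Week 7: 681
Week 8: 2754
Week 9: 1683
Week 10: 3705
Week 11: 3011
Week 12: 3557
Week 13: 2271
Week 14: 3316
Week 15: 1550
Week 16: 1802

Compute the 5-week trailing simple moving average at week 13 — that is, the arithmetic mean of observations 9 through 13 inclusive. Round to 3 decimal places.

2845.400

Sum of periods 9–13: 1683 + 3705 + 3011 + 3557 + 2271 = 14227
Divide by 5: 14227 / 5 = 2845.400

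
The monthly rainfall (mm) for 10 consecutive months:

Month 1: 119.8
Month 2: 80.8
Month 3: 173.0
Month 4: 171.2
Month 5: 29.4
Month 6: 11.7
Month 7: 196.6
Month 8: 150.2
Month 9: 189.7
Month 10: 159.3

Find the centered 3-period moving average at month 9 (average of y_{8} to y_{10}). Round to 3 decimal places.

Sum of periods 8–10: 150.2 + 189.7 + 159.3 = 499.2
Divide by 3: 499.2 / 3 = 166.400

166.400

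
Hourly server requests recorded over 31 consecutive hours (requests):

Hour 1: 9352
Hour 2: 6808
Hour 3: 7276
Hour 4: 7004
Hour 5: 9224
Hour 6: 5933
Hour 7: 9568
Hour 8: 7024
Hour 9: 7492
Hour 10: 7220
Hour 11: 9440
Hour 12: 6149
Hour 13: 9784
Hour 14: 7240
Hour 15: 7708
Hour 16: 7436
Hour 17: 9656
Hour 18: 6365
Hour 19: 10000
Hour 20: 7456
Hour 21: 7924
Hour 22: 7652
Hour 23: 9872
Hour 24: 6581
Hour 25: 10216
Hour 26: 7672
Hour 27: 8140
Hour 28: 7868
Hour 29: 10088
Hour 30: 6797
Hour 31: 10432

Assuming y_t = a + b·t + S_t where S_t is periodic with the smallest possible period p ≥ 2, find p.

First differences y_{t+1} − y_t: -2544, 468, -272, 2220, -3291, 3635, -2544, 468, -272, 2220, -3291, 3635, -2544, 468, …
The difference pattern repeats every 6 terms and not for any smaller step, so p = 6.

6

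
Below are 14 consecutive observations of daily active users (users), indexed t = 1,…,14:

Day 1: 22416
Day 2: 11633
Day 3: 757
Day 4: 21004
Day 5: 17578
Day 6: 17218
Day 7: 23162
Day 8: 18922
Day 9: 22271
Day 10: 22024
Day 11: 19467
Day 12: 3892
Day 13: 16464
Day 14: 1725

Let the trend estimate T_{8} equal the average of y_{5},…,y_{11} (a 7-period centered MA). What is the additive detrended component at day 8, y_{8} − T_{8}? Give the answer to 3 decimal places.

Trend T_8 = (17578 + 17218 + 23162 + 18922 + 22271 + 22024 + 19467) / 7 = 140642/7 = 20091.71429
Detrended value: 18922 − 20091.71429 = -1169.714

-1169.714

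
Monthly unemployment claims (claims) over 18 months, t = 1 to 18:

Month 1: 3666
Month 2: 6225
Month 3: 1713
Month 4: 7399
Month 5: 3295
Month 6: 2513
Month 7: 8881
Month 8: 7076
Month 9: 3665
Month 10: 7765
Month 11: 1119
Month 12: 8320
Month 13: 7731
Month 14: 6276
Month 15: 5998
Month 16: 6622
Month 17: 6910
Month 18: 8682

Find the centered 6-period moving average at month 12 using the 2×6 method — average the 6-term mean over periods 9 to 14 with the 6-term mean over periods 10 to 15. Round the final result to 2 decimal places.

6007.08

Sum over 9–14: 3665 + 7765 + 1119 + 8320 + 7731 + 6276 = 34876
Sum over 10–15: 7765 + 1119 + 8320 + 7731 + 6276 + 5998 = 37209
CMA at t=12 = (34876 + 37209) / (2·6) = 72085 / 12 = 6007.08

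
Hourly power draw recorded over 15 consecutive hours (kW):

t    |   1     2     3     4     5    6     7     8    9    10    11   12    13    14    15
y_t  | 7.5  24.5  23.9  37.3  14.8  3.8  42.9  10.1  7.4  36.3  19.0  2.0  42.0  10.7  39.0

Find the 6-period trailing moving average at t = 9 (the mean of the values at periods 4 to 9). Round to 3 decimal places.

19.383

Sum of periods 4–9: 37.3 + 14.8 + 3.8 + 42.9 + 10.1 + 7.4 = 116.3
Divide by 6: 116.3 / 6 = 19.383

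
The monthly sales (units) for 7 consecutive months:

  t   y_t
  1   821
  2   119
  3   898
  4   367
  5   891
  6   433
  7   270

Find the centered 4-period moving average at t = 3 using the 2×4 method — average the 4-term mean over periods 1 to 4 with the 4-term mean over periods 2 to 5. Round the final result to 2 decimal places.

Sum over 1–4: 821 + 119 + 898 + 367 = 2205
Sum over 2–5: 119 + 898 + 367 + 891 = 2275
CMA at t=3 = (2205 + 2275) / (2·4) = 4480 / 8 = 560.00

560.00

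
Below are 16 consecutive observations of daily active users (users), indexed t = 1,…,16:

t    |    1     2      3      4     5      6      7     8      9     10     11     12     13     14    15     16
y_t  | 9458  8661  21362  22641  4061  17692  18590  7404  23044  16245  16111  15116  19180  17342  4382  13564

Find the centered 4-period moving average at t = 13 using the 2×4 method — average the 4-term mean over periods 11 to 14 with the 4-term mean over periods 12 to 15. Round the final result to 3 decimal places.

Sum over 11–14: 16111 + 15116 + 19180 + 17342 = 67749
Sum over 12–15: 15116 + 19180 + 17342 + 4382 = 56020
CMA at t=13 = (67749 + 56020) / (2·4) = 123769 / 8 = 15471.125

15471.125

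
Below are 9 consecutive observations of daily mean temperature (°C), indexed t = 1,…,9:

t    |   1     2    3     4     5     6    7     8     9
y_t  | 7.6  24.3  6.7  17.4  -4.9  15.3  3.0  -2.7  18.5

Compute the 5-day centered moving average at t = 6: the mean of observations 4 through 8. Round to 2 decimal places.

5.62

Sum of periods 4–8: 17.4 + (-4.9) + 15.3 + 3.0 + (-2.7) = 28.1
Divide by 5: 28.1 / 5 = 5.62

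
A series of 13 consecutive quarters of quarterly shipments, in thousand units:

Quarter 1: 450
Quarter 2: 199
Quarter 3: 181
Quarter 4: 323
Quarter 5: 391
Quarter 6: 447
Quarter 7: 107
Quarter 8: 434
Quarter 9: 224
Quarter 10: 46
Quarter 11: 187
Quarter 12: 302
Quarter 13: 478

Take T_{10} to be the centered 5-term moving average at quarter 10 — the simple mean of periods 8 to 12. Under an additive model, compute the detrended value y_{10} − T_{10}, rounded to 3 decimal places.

Trend T_10 = (434 + 224 + 46 + 187 + 302) / 5 = 1193/5 = 238.60000
Detrended value: 46 − 238.60000 = -192.600

-192.600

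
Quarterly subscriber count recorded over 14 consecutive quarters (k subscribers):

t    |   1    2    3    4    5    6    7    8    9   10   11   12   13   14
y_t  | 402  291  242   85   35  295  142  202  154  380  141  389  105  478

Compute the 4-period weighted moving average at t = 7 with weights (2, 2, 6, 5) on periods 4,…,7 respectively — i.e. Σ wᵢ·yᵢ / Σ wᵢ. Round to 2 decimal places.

181.33

Weighted sum: 2·85 + 2·35 + 6·295 + 5·142 = 170 + 70 + 1770 + 710 = 2720
Weight total: 2 + 2 + 6 + 5 = 15
WMA = 2720 / 15 = 181.33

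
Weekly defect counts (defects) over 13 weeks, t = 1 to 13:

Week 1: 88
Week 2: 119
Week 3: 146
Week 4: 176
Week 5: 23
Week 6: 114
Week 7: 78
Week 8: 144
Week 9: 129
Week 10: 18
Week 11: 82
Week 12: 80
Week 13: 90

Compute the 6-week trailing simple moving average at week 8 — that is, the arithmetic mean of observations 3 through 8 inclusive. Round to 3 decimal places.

113.500

Sum of periods 3–8: 146 + 176 + 23 + 114 + 78 + 144 = 681
Divide by 6: 681 / 6 = 113.500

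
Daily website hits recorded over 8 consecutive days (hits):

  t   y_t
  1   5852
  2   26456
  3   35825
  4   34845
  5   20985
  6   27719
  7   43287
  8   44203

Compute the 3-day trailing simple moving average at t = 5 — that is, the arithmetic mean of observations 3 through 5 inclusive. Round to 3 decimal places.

30551.667

Sum of periods 3–5: 35825 + 34845 + 20985 = 91655
Divide by 3: 91655 / 3 = 30551.667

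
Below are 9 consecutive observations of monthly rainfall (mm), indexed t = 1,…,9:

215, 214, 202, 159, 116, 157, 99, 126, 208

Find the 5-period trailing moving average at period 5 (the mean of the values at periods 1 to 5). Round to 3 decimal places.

Sum of periods 1–5: 215 + 214 + 202 + 159 + 116 = 906
Divide by 5: 906 / 5 = 181.200

181.200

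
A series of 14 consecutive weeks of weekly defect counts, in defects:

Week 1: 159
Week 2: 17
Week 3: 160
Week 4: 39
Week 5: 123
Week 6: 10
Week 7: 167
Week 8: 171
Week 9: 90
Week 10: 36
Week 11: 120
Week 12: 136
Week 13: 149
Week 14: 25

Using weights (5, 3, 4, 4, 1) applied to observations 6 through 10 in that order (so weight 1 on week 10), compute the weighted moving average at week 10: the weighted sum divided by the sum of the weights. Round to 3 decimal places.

95.941

Weighted sum: 5·10 + 3·167 + 4·171 + 4·90 + 1·36 = 50 + 501 + 684 + 360 + 36 = 1631
Weight total: 5 + 3 + 4 + 4 + 1 = 17
WMA = 1631 / 17 = 95.941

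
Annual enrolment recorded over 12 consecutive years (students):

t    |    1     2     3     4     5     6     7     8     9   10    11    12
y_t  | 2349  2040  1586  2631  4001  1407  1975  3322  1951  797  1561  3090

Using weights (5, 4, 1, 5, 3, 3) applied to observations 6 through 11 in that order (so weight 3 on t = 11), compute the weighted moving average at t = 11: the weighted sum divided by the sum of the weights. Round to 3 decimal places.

Weighted sum: 5·1407 + 4·1975 + 1·3322 + 5·1951 + 3·797 + 3·1561 = 7035 + 7900 + 3322 + 9755 + 2391 + 4683 = 35086
Weight total: 5 + 4 + 1 + 5 + 3 + 3 = 21
WMA = 35086 / 21 = 1670.762

1670.762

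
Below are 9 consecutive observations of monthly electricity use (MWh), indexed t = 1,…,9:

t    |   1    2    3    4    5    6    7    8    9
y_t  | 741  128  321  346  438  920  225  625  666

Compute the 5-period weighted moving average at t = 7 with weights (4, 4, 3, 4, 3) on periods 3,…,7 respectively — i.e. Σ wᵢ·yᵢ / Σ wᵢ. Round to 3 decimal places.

Weighted sum: 4·321 + 4·346 + 3·438 + 4·920 + 3·225 = 1284 + 1384 + 1314 + 3680 + 675 = 8337
Weight total: 4 + 4 + 3 + 4 + 3 = 18
WMA = 8337 / 18 = 463.167

463.167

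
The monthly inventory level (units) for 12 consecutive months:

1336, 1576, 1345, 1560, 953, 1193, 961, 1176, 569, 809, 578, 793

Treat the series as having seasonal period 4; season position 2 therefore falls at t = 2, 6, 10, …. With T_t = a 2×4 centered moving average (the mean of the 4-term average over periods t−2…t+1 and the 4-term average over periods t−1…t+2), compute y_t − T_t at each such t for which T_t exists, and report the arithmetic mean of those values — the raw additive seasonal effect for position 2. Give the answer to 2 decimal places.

Season position 2 occurs at t = 6, 10 (where T_t is defined).
t=6: T_6 = 1118.7500; y_6 − T_6 = 1193 − 1118.7500 = 74.2500
t=10: T_10 = 735.1250; y_10 − T_10 = 809 − 735.1250 = 73.8750
Mean deviation: (74.2500 + 73.8750) / 2 = 74.06

74.06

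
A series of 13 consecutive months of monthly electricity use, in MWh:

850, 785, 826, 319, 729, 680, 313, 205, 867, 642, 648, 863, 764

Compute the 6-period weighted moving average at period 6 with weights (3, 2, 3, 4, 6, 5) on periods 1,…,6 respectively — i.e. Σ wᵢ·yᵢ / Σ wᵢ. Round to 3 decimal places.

Weighted sum: 3·850 + 2·785 + 3·826 + 4·319 + 6·729 + 5·680 = 2550 + 1570 + 2478 + 1276 + 4374 + 3400 = 15648
Weight total: 3 + 2 + 3 + 4 + 6 + 5 = 23
WMA = 15648 / 23 = 680.348

680.348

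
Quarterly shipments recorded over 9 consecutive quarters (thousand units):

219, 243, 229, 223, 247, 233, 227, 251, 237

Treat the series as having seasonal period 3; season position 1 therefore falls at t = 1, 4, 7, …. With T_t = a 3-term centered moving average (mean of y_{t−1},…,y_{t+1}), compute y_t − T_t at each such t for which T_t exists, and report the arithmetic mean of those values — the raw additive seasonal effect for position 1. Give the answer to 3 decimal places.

-10.000

Season position 1 occurs at t = 4, 7 (where T_t is defined).
t=4: T_4 = 233.00000; y_4 − T_4 = 223 − 233.00000 = -10.00000
t=7: T_7 = 237.00000; y_7 − T_7 = 227 − 237.00000 = -10.00000
Mean deviation: (-10.00000 + -10.00000) / 2 = -10.000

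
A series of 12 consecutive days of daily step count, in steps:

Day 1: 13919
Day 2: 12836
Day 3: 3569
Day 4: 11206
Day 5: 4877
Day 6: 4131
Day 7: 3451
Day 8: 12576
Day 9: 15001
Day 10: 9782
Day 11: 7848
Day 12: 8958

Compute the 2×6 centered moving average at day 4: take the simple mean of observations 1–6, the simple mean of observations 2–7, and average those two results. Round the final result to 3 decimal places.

Sum over 1–6: 13919 + 12836 + 3569 + 11206 + 4877 + 4131 = 50538
Sum over 2–7: 12836 + 3569 + 11206 + 4877 + 4131 + 3451 = 40070
CMA at t=4 = (50538 + 40070) / (2·6) = 90608 / 12 = 7550.667

7550.667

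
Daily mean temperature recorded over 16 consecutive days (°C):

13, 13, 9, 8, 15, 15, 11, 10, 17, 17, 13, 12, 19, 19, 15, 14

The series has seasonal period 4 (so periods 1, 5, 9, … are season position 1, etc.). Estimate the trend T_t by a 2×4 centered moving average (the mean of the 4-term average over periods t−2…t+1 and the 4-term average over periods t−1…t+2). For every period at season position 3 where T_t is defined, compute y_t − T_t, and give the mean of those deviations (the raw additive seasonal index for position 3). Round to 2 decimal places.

Season position 3 occurs at t = 3, 7, 11 (where T_t is defined).
t=3: T_3 = 11.0000; y_3 − T_3 = 9 − 11.0000 = -2.0000
t=7: T_7 = 13.0000; y_7 − T_7 = 11 − 13.0000 = -2.0000
t=11: T_11 = 15.0000; y_11 − T_11 = 13 − 15.0000 = -2.0000
Mean deviation: (-2.0000 + -2.0000 + -2.0000) / 3 = -2.00

-2.00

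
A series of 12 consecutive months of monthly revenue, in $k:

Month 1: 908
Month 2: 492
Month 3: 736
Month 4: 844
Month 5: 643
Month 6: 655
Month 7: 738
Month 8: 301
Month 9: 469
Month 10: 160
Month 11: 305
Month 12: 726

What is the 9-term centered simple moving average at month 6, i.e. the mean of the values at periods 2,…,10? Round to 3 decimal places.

559.778

Sum of periods 2–10: 492 + 736 + 844 + 643 + 655 + 738 + 301 + 469 + 160 = 5038
Divide by 9: 5038 / 9 = 559.778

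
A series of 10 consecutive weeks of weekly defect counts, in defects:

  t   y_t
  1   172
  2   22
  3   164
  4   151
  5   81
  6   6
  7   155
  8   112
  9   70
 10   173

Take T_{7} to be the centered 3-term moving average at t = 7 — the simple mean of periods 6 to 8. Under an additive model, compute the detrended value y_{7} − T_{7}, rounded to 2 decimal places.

Trend T_7 = (6 + 155 + 112) / 3 = 273/3 = 91.0000
Detrended value: 155 − 91.0000 = 64.00

64.00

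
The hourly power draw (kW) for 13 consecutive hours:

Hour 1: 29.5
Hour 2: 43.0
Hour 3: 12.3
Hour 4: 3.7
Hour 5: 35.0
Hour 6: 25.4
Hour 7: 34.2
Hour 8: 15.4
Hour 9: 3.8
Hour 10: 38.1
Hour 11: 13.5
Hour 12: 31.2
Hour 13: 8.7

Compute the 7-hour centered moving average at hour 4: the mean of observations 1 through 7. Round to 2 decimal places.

26.16

Sum of periods 1–7: 29.5 + 43.0 + 12.3 + 3.7 + 35.0 + 25.4 + 34.2 = 183.1
Divide by 7: 183.1 / 7 = 26.16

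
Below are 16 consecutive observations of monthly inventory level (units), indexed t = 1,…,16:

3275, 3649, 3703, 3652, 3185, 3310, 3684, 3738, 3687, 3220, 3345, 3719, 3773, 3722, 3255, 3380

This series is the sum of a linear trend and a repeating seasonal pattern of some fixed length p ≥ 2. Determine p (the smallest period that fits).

5

First differences y_{t+1} − y_t: 374, 54, -51, -467, 125, 374, 54, -51, -467, 125, 374, 54, …
The difference pattern repeats every 5 terms and not for any smaller step, so p = 5.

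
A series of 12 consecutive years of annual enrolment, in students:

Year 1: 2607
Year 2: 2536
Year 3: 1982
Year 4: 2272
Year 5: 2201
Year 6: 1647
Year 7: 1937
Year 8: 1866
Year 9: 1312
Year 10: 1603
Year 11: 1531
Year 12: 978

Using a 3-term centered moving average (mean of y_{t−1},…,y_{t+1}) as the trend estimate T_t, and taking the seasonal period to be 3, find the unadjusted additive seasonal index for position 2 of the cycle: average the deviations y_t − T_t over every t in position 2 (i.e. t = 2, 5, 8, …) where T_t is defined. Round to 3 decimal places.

Season position 2 occurs at t = 2, 5, 8, 11 (where T_t is defined).
t=2: T_2 = 2375.00000; y_2 − T_2 = 2536 − 2375.00000 = 161.00000
t=5: T_5 = 2040.00000; y_5 − T_5 = 2201 − 2040.00000 = 161.00000
t=8: T_8 = 1705.00000; y_8 − T_8 = 1866 − 1705.00000 = 161.00000
t=11: T_11 = 1370.66667; y_11 − T_11 = 1531 − 1370.66667 = 160.33333
Mean deviation: (161.00000 + 161.00000 + 161.00000 + 160.33333) / 4 = 160.833

160.833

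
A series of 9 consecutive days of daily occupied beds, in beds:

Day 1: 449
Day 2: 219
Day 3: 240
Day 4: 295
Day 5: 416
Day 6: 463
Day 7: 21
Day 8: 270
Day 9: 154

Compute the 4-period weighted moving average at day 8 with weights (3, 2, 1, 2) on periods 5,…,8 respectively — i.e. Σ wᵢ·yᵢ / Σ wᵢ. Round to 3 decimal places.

341.875

Weighted sum: 3·416 + 2·463 + 1·21 + 2·270 = 1248 + 926 + 21 + 540 = 2735
Weight total: 3 + 2 + 1 + 2 = 8
WMA = 2735 / 8 = 341.875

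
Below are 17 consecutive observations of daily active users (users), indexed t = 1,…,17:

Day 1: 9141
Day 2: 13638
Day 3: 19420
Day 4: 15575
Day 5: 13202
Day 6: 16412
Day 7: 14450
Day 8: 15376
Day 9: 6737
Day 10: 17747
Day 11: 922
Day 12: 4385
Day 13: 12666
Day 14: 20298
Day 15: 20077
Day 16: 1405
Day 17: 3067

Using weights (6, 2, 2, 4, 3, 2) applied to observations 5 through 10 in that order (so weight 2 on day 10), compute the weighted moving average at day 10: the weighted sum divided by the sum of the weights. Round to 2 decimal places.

13586.58

Weighted sum: 6·13202 + 2·16412 + 2·14450 + 4·15376 + 3·6737 + 2·17747 = 79212 + 32824 + 28900 + 61504 + 20211 + 35494 = 258145
Weight total: 6 + 2 + 2 + 4 + 3 + 2 = 19
WMA = 258145 / 19 = 13586.58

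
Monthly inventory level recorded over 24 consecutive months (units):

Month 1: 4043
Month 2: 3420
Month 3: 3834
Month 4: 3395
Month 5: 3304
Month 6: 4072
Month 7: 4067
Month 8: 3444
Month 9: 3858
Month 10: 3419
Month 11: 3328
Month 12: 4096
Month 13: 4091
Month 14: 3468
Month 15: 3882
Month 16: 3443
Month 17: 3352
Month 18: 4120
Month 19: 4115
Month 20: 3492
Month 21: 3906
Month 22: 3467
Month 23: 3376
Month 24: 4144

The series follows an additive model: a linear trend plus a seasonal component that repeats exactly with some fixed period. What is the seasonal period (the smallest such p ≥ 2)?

First differences y_{t+1} − y_t: -623, 414, -439, -91, 768, -5, -623, 414, -439, -91, 768, -5, -623, 414, …
The difference pattern repeats every 6 terms and not for any smaller step, so p = 6.

6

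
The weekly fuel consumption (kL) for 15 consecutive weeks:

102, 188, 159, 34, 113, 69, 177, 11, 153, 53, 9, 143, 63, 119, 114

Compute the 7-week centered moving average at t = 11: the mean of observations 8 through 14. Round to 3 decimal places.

Sum of periods 8–14: 11 + 153 + 53 + 9 + 143 + 63 + 119 = 551
Divide by 7: 551 / 7 = 78.714

78.714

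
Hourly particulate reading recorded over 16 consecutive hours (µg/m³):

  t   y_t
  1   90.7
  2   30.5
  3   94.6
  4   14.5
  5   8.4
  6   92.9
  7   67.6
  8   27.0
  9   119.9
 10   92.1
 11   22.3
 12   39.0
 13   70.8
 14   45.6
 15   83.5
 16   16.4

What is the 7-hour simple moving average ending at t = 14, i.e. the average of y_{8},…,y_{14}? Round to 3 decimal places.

Sum of periods 8–14: 27.0 + 119.9 + 92.1 + 22.3 + 39.0 + 70.8 + 45.6 = 416.7
Divide by 7: 416.7 / 7 = 59.529

59.529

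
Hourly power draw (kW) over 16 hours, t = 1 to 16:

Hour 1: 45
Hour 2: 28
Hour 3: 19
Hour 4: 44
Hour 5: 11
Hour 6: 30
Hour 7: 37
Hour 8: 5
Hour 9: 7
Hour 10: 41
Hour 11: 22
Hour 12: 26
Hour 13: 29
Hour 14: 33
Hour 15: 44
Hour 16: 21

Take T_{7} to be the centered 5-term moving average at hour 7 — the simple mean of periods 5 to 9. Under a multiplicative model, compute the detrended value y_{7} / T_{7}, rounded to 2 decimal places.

Trend T_7 = (11 + 30 + 37 + 5 + 7) / 5 = 90/5 = 18.0000
Ratio to trend: 37 / 18.0000 = 2.06

2.06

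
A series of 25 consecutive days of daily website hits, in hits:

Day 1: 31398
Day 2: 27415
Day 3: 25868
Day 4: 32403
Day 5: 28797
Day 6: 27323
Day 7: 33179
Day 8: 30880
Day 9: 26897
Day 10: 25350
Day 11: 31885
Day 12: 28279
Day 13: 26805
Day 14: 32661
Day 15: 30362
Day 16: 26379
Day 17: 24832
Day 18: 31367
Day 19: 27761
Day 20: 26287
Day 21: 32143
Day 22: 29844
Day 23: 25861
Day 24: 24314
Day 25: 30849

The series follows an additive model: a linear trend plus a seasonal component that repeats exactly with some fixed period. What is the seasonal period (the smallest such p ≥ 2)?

First differences y_{t+1} − y_t: -3983, -1547, 6535, -3606, -1474, 5856, -2299, -3983, -1547, 6535, -3606, -1474, 5856, -2299, -3983, -1547, …
The difference pattern repeats every 7 terms and not for any smaller step, so p = 7.

7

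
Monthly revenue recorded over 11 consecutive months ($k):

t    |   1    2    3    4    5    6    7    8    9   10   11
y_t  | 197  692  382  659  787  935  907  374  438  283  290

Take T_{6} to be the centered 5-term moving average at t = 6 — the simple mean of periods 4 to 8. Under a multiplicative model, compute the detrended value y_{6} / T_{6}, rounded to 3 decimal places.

Trend T_6 = (659 + 787 + 935 + 907 + 374) / 5 = 3662/5 = 732.40000
Ratio to trend: 935 / 732.40000 = 1.277

1.277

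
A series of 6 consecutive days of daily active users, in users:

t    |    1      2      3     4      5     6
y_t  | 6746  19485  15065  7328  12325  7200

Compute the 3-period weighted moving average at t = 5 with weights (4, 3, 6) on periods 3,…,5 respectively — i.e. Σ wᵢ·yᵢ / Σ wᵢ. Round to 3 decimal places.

12014.923

Weighted sum: 4·15065 + 3·7328 + 6·12325 = 60260 + 21984 + 73950 = 156194
Weight total: 4 + 3 + 6 = 13
WMA = 156194 / 13 = 12014.923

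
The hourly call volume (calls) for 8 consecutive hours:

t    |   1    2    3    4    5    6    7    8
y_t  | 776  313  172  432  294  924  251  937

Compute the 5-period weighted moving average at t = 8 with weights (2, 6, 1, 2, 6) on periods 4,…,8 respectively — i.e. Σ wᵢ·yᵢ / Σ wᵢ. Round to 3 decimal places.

569.176

Weighted sum: 2·432 + 6·294 + 1·924 + 2·251 + 6·937 = 864 + 1764 + 924 + 502 + 5622 = 9676
Weight total: 2 + 6 + 1 + 2 + 6 = 17
WMA = 9676 / 17 = 569.176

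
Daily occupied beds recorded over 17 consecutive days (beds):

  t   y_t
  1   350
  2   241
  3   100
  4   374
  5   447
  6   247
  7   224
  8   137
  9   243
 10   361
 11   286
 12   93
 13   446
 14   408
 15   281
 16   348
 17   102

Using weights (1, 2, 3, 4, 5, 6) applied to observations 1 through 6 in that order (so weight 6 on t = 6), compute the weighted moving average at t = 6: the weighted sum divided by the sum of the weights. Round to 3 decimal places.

302.143

Weighted sum: 1·350 + 2·241 + 3·100 + 4·374 + 5·447 + 6·247 = 350 + 482 + 300 + 1496 + 2235 + 1482 = 6345
Weight total: 1 + 2 + 3 + 4 + 5 + 6 = 21
WMA = 6345 / 21 = 302.143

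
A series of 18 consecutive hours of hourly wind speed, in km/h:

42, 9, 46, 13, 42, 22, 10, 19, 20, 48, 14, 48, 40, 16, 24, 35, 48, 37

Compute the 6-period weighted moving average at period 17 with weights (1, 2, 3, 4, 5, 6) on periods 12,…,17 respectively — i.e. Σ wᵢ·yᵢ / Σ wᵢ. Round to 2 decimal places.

35.00

Weighted sum: 1·48 + 2·40 + 3·16 + 4·24 + 5·35 + 6·48 = 48 + 80 + 48 + 96 + 175 + 288 = 735
Weight total: 1 + 2 + 3 + 4 + 5 + 6 = 21
WMA = 735 / 21 = 35.00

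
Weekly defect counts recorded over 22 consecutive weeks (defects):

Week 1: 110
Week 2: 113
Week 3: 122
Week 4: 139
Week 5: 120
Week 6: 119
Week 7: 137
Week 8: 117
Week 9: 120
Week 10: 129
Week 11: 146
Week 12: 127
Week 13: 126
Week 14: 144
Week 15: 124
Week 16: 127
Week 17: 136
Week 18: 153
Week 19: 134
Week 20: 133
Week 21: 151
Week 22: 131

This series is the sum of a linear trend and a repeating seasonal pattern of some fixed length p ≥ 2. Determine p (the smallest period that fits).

First differences y_{t+1} − y_t: 3, 9, 17, -19, -1, 18, -20, 3, 9, 17, -19, -1, 18, -20, 3, 9, …
The difference pattern repeats every 7 terms and not for any smaller step, so p = 7.

7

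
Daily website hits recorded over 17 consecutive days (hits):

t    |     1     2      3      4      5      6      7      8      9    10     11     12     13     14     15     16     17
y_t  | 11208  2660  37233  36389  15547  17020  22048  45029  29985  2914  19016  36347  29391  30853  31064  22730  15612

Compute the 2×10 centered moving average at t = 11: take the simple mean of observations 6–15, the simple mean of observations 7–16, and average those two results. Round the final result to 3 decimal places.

Sum over 6–15: 17020 + 22048 + 45029 + 29985 + 2914 + 19016 + 36347 + 29391 + 30853 + 31064 = 263667
Sum over 7–16: 22048 + 45029 + 29985 + 2914 + 19016 + 36347 + 29391 + 30853 + 31064 + 22730 = 269377
CMA at t=11 = (263667 + 269377) / (2·10) = 533044 / 20 = 26652.200

26652.200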